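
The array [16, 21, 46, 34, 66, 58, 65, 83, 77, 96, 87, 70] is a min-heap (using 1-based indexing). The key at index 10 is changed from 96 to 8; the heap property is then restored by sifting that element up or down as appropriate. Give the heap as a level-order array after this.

[8, 16, 46, 34, 21, 58, 65, 83, 77, 66, 87, 70]

set index 10 from 96 to 8 → [16, 21, 46, 34, 66, 58, 65, 83, 77, 8, 87, 70]
8 < parent 66 at index 5, swap → [16, 21, 46, 34, 8, 58, 65, 83, 77, 66, 87, 70]
8 < parent 21 at index 2, swap → [16, 8, 46, 34, 21, 58, 65, 83, 77, 66, 87, 70]
8 < parent 16 at index 1, swap → [8, 16, 46, 34, 21, 58, 65, 83, 77, 66, 87, 70]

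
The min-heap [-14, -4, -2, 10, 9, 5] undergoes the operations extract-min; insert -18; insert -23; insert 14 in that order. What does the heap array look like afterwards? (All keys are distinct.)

[-23, 5, -18, 10, 9, -2, -4, 14]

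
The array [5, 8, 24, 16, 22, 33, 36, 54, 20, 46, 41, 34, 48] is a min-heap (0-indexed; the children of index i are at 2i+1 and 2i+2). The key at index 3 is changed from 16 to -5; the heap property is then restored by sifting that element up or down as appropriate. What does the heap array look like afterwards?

set index 3 from 16 to -5 → [5, 8, 24, -5, 22, 33, 36, 54, 20, 46, 41, 34, 48]
-5 < parent 8 at index 1, swap → [5, -5, 24, 8, 22, 33, 36, 54, 20, 46, 41, 34, 48]
-5 < parent 5 at index 0, swap → [-5, 5, 24, 8, 22, 33, 36, 54, 20, 46, 41, 34, 48]

[-5, 5, 24, 8, 22, 33, 36, 54, 20, 46, 41, 34, 48]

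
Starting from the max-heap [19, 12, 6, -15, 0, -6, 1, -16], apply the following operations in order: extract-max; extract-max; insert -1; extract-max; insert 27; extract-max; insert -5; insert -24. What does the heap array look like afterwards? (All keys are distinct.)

[1, 0, -1, -15, -16, -6, -5, -24]

extract-max → returns 19:
  remove root 19; move last element -16 to root → [-16, 12, 6, -15, 0, -6, 1]
  -16 vs larger child 12 at index 1, swap → [12, -16, 6, -15, 0, -6, 1]
  -16 vs larger child 0 at index 4, swap → [12, 0, 6, -15, -16, -6, 1]
extract-max → returns 12:
  remove root 12; move last element 1 to root → [1, 0, 6, -15, -16, -6]
  1 vs larger child 6 at index 2, swap → [6, 0, 1, -15, -16, -6]
insert -1:
  append -1 at index 6 → [6, 0, 1, -15, -16, -6, -1] (no swap needed)
extract-max → returns 6:
  remove root 6; move last element -1 to root → [-1, 0, 1, -15, -16, -6]
  -1 vs larger child 1 at index 2, swap → [1, 0, -1, -15, -16, -6]
insert 27:
  append 27 at index 6 → [1, 0, -1, -15, -16, -6, 27]
  27 > parent -1 at index 2, swap → [1, 0, 27, -15, -16, -6, -1]
  27 > parent 1 at index 0, swap → [27, 0, 1, -15, -16, -6, -1]
extract-max → returns 27:
  remove root 27; move last element -1 to root → [-1, 0, 1, -15, -16, -6]
  -1 vs larger child 1 at index 2, swap → [1, 0, -1, -15, -16, -6]
insert -5:
  append -5 at index 6 → [1, 0, -1, -15, -16, -6, -5] (no swap needed)
insert -24:
  append -24 at index 7 → [1, 0, -1, -15, -16, -6, -5, -24] (no swap needed)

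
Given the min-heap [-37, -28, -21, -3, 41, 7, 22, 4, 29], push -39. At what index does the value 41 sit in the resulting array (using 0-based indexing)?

9

append -39 at index 9 → [-37, -28, -21, -3, 41, 7, 22, 4, 29, -39]
-39 < parent 41 at index 4, swap → [-37, -28, -21, -3, -39, 7, 22, 4, 29, 41]
-39 < parent -28 at index 1, swap → [-37, -39, -21, -3, -28, 7, 22, 4, 29, 41]
-39 < parent -37 at index 0, swap → [-39, -37, -21, -3, -28, 7, 22, 4, 29, 41]
resulting array: [-39, -37, -21, -3, -28, 7, 22, 4, 29, 41]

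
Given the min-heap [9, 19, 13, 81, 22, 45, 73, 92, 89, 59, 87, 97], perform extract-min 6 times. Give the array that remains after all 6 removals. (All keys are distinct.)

[73, 81, 89, 92, 87, 97]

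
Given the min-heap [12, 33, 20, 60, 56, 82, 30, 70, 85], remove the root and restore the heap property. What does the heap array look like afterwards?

[20, 33, 30, 60, 56, 82, 85, 70]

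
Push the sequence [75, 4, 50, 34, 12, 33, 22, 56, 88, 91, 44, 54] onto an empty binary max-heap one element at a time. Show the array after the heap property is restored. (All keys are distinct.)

Insert 75:
  append 75 at index 0 → [75] (no swap needed)
Insert 4:
  append 4 at index 1 → [75, 4] (no swap needed)
Insert 50:
  append 50 at index 2 → [75, 4, 50] (no swap needed)
Insert 34:
  append 34 at index 3 → [75, 4, 50, 34]
  34 > parent 4 at index 1, swap → [75, 34, 50, 4]
Insert 12:
  append 12 at index 4 → [75, 34, 50, 4, 12] (no swap needed)
Insert 33:
  append 33 at index 5 → [75, 34, 50, 4, 12, 33] (no swap needed)
Insert 22:
  append 22 at index 6 → [75, 34, 50, 4, 12, 33, 22] (no swap needed)
Insert 56:
  append 56 at index 7 → [75, 34, 50, 4, 12, 33, 22, 56]
  56 > parent 4 at index 3, swap → [75, 34, 50, 56, 12, 33, 22, 4]
  56 > parent 34 at index 1, swap → [75, 56, 50, 34, 12, 33, 22, 4]
Insert 88:
  append 88 at index 8 → [75, 56, 50, 34, 12, 33, 22, 4, 88]
  88 > parent 34 at index 3, swap → [75, 56, 50, 88, 12, 33, 22, 4, 34]
  88 > parent 56 at index 1, swap → [75, 88, 50, 56, 12, 33, 22, 4, 34]
  88 > parent 75 at index 0, swap → [88, 75, 50, 56, 12, 33, 22, 4, 34]
Insert 91:
  append 91 at index 9 → [88, 75, 50, 56, 12, 33, 22, 4, 34, 91]
  91 > parent 12 at index 4, swap → [88, 75, 50, 56, 91, 33, 22, 4, 34, 12]
  91 > parent 75 at index 1, swap → [88, 91, 50, 56, 75, 33, 22, 4, 34, 12]
  91 > parent 88 at index 0, swap → [91, 88, 50, 56, 75, 33, 22, 4, 34, 12]
Insert 44:
  append 44 at index 10 → [91, 88, 50, 56, 75, 33, 22, 4, 34, 12, 44] (no swap needed)
Insert 54:
  append 54 at index 11 → [91, 88, 50, 56, 75, 33, 22, 4, 34, 12, 44, 54]
  54 > parent 33 at index 5, swap → [91, 88, 50, 56, 75, 54, 22, 4, 34, 12, 44, 33]
  54 > parent 50 at index 2, swap → [91, 88, 54, 56, 75, 50, 22, 4, 34, 12, 44, 33]

[91, 88, 54, 56, 75, 50, 22, 4, 34, 12, 44, 33]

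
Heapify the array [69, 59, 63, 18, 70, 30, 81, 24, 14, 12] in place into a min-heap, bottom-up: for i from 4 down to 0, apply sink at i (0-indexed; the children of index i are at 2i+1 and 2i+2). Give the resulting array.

sift down from index 4:
  70 vs only child 12 at index 9, swap → [69, 59, 63, 18, 12, 30, 81, 24, 14, 70]
sift down from index 3:
  18 vs smaller child 14 at index 8, swap → [69, 59, 63, 14, 12, 30, 81, 24, 18, 70]
sift down from index 2:
  63 vs smaller child 30 at index 5, swap → [69, 59, 30, 14, 12, 63, 81, 24, 18, 70]
sift down from index 1:
  59 vs smaller child 12 at index 4, swap → [69, 12, 30, 14, 59, 63, 81, 24, 18, 70]
sift down from index 0:
  69 vs smaller child 12 at index 1, swap → [12, 69, 30, 14, 59, 63, 81, 24, 18, 70]
  69 vs smaller child 14 at index 3, swap → [12, 14, 30, 69, 59, 63, 81, 24, 18, 70]
  69 vs smaller child 18 at index 8, swap → [12, 14, 30, 18, 59, 63, 81, 24, 69, 70]

[12, 14, 30, 18, 59, 63, 81, 24, 69, 70]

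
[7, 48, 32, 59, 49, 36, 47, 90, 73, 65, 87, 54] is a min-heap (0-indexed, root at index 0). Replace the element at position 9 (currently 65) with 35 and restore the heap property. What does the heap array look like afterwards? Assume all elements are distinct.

set index 9 from 65 to 35 → [7, 48, 32, 59, 49, 36, 47, 90, 73, 35, 87, 54]
35 < parent 49 at index 4, swap → [7, 48, 32, 59, 35, 36, 47, 90, 73, 49, 87, 54]
35 < parent 48 at index 1, swap → [7, 35, 32, 59, 48, 36, 47, 90, 73, 49, 87, 54]

[7, 35, 32, 59, 48, 36, 47, 90, 73, 49, 87, 54]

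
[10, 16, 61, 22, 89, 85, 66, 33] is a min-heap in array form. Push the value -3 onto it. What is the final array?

[-3, 10, 61, 16, 89, 85, 66, 33, 22]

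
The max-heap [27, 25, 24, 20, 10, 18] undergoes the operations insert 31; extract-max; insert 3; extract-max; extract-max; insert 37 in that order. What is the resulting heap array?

insert 31:
  append 31 at index 6 → [27, 25, 24, 20, 10, 18, 31]
  31 > parent 24 at index 2, swap → [27, 25, 31, 20, 10, 18, 24]
  31 > parent 27 at index 0, swap → [31, 25, 27, 20, 10, 18, 24]
extract-max → returns 31:
  remove root 31; move last element 24 to root → [24, 25, 27, 20, 10, 18]
  24 vs larger child 27 at index 2, swap → [27, 25, 24, 20, 10, 18]
insert 3:
  append 3 at index 6 → [27, 25, 24, 20, 10, 18, 3] (no swap needed)
extract-max → returns 27:
  remove root 27; move last element 3 to root → [3, 25, 24, 20, 10, 18]
  3 vs larger child 25 at index 1, swap → [25, 3, 24, 20, 10, 18]
  3 vs larger child 20 at index 3, swap → [25, 20, 24, 3, 10, 18]
extract-max → returns 25:
  remove root 25; move last element 18 to root → [18, 20, 24, 3, 10]
  18 vs larger child 24 at index 2, swap → [24, 20, 18, 3, 10]
insert 37:
  append 37 at index 5 → [24, 20, 18, 3, 10, 37]
  37 > parent 18 at index 2, swap → [24, 20, 37, 3, 10, 18]
  37 > parent 24 at index 0, swap → [37, 20, 24, 3, 10, 18]

[37, 20, 24, 3, 10, 18]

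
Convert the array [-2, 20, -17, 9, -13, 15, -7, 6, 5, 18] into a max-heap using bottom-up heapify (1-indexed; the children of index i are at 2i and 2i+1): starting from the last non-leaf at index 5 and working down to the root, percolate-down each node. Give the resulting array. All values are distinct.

sift down from index 5:
  -13 vs only child 18 at index 10, swap → [-2, 20, -17, 9, 18, 15, -7, 6, 5, -13]
sift down from index 4: already satisfies heap property
sift down from index 3:
  -17 vs larger child 15 at index 6, swap → [-2, 20, 15, 9, 18, -17, -7, 6, 5, -13]
sift down from index 2: already satisfies heap property
sift down from index 1:
  -2 vs larger child 20 at index 2, swap → [20, -2, 15, 9, 18, -17, -7, 6, 5, -13]
  -2 vs larger child 18 at index 5, swap → [20, 18, 15, 9, -2, -17, -7, 6, 5, -13]

[20, 18, 15, 9, -2, -17, -7, 6, 5, -13]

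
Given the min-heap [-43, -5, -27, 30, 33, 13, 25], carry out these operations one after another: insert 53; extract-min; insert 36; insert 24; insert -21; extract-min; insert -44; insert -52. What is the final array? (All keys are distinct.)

[-52, -44, 13, 24, -21, 53, 25, 36, 30, 33, -5]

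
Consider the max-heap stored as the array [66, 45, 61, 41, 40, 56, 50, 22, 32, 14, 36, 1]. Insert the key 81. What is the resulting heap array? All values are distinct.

[81, 45, 66, 41, 40, 61, 50, 22, 32, 14, 36, 1, 56]

append 81 at index 12 → [66, 45, 61, 41, 40, 56, 50, 22, 32, 14, 36, 1, 81]
81 > parent 56 at index 5, swap → [66, 45, 61, 41, 40, 81, 50, 22, 32, 14, 36, 1, 56]
81 > parent 61 at index 2, swap → [66, 45, 81, 41, 40, 61, 50, 22, 32, 14, 36, 1, 56]
81 > parent 66 at index 0, swap → [81, 45, 66, 41, 40, 61, 50, 22, 32, 14, 36, 1, 56]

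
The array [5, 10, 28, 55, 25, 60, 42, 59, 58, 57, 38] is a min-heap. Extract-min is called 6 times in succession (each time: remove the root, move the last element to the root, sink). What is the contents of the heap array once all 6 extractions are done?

extract-min #1 returns 5:
  remove root 5; move last element 38 to root → [38, 10, 28, 55, 25, 60, 42, 59, 58, 57]
  38 vs smaller child 10 at index 1, swap → [10, 38, 28, 55, 25, 60, 42, 59, 58, 57]
  38 vs smaller child 25 at index 4, swap → [10, 25, 28, 55, 38, 60, 42, 59, 58, 57]
extract-min #2 returns 10:
  remove root 10; move last element 57 to root → [57, 25, 28, 55, 38, 60, 42, 59, 58]
  57 vs smaller child 25 at index 1, swap → [25, 57, 28, 55, 38, 60, 42, 59, 58]
  57 vs smaller child 38 at index 4, swap → [25, 38, 28, 55, 57, 60, 42, 59, 58]
extract-min #3 returns 25:
  remove root 25; move last element 58 to root → [58, 38, 28, 55, 57, 60, 42, 59]
  58 vs smaller child 28 at index 2, swap → [28, 38, 58, 55, 57, 60, 42, 59]
  58 vs smaller child 42 at index 6, swap → [28, 38, 42, 55, 57, 60, 58, 59]
extract-min #4 returns 28:
  remove root 28; move last element 59 to root → [59, 38, 42, 55, 57, 60, 58]
  59 vs smaller child 38 at index 1, swap → [38, 59, 42, 55, 57, 60, 58]
  59 vs smaller child 55 at index 3, swap → [38, 55, 42, 59, 57, 60, 58]
extract-min #5 returns 38:
  remove root 38; move last element 58 to root → [58, 55, 42, 59, 57, 60]
  58 vs smaller child 42 at index 2, swap → [42, 55, 58, 59, 57, 60]
extract-min #6 returns 42:
  remove root 42; move last element 60 to root → [60, 55, 58, 59, 57]
  60 vs smaller child 55 at index 1, swap → [55, 60, 58, 59, 57]
  60 vs smaller child 57 at index 4, swap → [55, 57, 58, 59, 60]

[55, 57, 58, 59, 60]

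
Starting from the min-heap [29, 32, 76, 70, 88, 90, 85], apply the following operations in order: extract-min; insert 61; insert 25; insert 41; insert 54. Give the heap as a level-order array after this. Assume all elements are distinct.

extract-min → returns 29:
  remove root 29; move last element 85 to root → [85, 32, 76, 70, 88, 90]
  85 vs smaller child 32 at index 1, swap → [32, 85, 76, 70, 88, 90]
  85 vs smaller child 70 at index 3, swap → [32, 70, 76, 85, 88, 90]
insert 61:
  append 61 at index 6 → [32, 70, 76, 85, 88, 90, 61]
  61 < parent 76 at index 2, swap → [32, 70, 61, 85, 88, 90, 76]
insert 25:
  append 25 at index 7 → [32, 70, 61, 85, 88, 90, 76, 25]
  25 < parent 85 at index 3, swap → [32, 70, 61, 25, 88, 90, 76, 85]
  25 < parent 70 at index 1, swap → [32, 25, 61, 70, 88, 90, 76, 85]
  25 < parent 32 at index 0, swap → [25, 32, 61, 70, 88, 90, 76, 85]
insert 41:
  append 41 at index 8 → [25, 32, 61, 70, 88, 90, 76, 85, 41]
  41 < parent 70 at index 3, swap → [25, 32, 61, 41, 88, 90, 76, 85, 70]
insert 54:
  append 54 at index 9 → [25, 32, 61, 41, 88, 90, 76, 85, 70, 54]
  54 < parent 88 at index 4, swap → [25, 32, 61, 41, 54, 90, 76, 85, 70, 88]

[25, 32, 61, 41, 54, 90, 76, 85, 70, 88]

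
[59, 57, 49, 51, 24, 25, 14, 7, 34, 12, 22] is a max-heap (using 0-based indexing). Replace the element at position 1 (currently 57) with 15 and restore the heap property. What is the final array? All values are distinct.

set index 1 from 57 to 15 → [59, 15, 49, 51, 24, 25, 14, 7, 34, 12, 22]
15 vs larger child 51 at index 3, swap → [59, 51, 49, 15, 24, 25, 14, 7, 34, 12, 22]
15 vs larger child 34 at index 8, swap → [59, 51, 49, 34, 24, 25, 14, 7, 15, 12, 22]

[59, 51, 49, 34, 24, 25, 14, 7, 15, 12, 22]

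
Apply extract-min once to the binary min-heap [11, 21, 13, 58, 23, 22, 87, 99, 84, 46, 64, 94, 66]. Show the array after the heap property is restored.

[13, 21, 22, 58, 23, 66, 87, 99, 84, 46, 64, 94]

remove root 11; move last element 66 to root → [66, 21, 13, 58, 23, 22, 87, 99, 84, 46, 64, 94]
66 vs smaller child 13 at index 2, swap → [13, 21, 66, 58, 23, 22, 87, 99, 84, 46, 64, 94]
66 vs smaller child 22 at index 5, swap → [13, 21, 22, 58, 23, 66, 87, 99, 84, 46, 64, 94]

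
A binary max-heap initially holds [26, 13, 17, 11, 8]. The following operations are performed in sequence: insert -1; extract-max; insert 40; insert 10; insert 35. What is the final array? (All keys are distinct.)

[40, 35, 17, 13, 8, -1, 10, 11]

insert -1:
  append -1 at index 5 → [26, 13, 17, 11, 8, -1] (no swap needed)
extract-max → returns 26:
  remove root 26; move last element -1 to root → [-1, 13, 17, 11, 8]
  -1 vs larger child 17 at index 2, swap → [17, 13, -1, 11, 8]
insert 40:
  append 40 at index 5 → [17, 13, -1, 11, 8, 40]
  40 > parent -1 at index 2, swap → [17, 13, 40, 11, 8, -1]
  40 > parent 17 at index 0, swap → [40, 13, 17, 11, 8, -1]
insert 10:
  append 10 at index 6 → [40, 13, 17, 11, 8, -1, 10] (no swap needed)
insert 35:
  append 35 at index 7 → [40, 13, 17, 11, 8, -1, 10, 35]
  35 > parent 11 at index 3, swap → [40, 13, 17, 35, 8, -1, 10, 11]
  35 > parent 13 at index 1, swap → [40, 35, 17, 13, 8, -1, 10, 11]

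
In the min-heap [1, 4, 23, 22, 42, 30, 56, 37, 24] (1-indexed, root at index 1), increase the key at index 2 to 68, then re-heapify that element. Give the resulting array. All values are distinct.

[1, 22, 23, 24, 42, 30, 56, 37, 68]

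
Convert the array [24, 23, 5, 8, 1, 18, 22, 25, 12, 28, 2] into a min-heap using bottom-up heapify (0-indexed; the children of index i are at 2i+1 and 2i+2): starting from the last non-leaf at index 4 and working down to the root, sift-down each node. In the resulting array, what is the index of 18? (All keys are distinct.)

sift down from index 4: already satisfies heap property
sift down from index 3: already satisfies heap property
sift down from index 2: already satisfies heap property
sift down from index 1:
  23 vs smaller child 1 at index 4, swap → [24, 1, 5, 8, 23, 18, 22, 25, 12, 28, 2]
  23 vs smaller child 2 at index 10, swap → [24, 1, 5, 8, 2, 18, 22, 25, 12, 28, 23]
sift down from index 0:
  24 vs smaller child 1 at index 1, swap → [1, 24, 5, 8, 2, 18, 22, 25, 12, 28, 23]
  24 vs smaller child 2 at index 4, swap → [1, 2, 5, 8, 24, 18, 22, 25, 12, 28, 23]
  24 vs smaller child 23 at index 10, swap → [1, 2, 5, 8, 23, 18, 22, 25, 12, 28, 24]
resulting array: [1, 2, 5, 8, 23, 18, 22, 25, 12, 28, 24]

5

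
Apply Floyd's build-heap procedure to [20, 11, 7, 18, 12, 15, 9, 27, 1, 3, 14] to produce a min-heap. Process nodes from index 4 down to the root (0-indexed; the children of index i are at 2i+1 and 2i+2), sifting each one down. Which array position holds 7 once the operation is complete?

2

sift down from index 4:
  12 vs smaller child 3 at index 9, swap → [20, 11, 7, 18, 3, 15, 9, 27, 1, 12, 14]
sift down from index 3:
  18 vs smaller child 1 at index 8, swap → [20, 11, 7, 1, 3, 15, 9, 27, 18, 12, 14]
sift down from index 2: already satisfies heap property
sift down from index 1:
  11 vs smaller child 1 at index 3, swap → [20, 1, 7, 11, 3, 15, 9, 27, 18, 12, 14]
sift down from index 0:
  20 vs smaller child 1 at index 1, swap → [1, 20, 7, 11, 3, 15, 9, 27, 18, 12, 14]
  20 vs smaller child 3 at index 4, swap → [1, 3, 7, 11, 20, 15, 9, 27, 18, 12, 14]
  20 vs smaller child 12 at index 9, swap → [1, 3, 7, 11, 12, 15, 9, 27, 18, 20, 14]
resulting array: [1, 3, 7, 11, 12, 15, 9, 27, 18, 20, 14]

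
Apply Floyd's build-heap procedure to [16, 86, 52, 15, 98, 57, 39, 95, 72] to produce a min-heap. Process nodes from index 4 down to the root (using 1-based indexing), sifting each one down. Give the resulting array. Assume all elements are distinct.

[15, 16, 39, 72, 98, 57, 52, 95, 86]

sift down from index 4: already satisfies heap property
sift down from index 3:
  52 vs smaller child 39 at index 7, swap → [16, 86, 39, 15, 98, 57, 52, 95, 72]
sift down from index 2:
  86 vs smaller child 15 at index 4, swap → [16, 15, 39, 86, 98, 57, 52, 95, 72]
  86 vs smaller child 72 at index 9, swap → [16, 15, 39, 72, 98, 57, 52, 95, 86]
sift down from index 1:
  16 vs smaller child 15 at index 2, swap → [15, 16, 39, 72, 98, 57, 52, 95, 86]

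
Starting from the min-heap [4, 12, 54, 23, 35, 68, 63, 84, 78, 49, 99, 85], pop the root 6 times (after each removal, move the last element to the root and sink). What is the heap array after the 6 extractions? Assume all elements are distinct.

extract-min #1 returns 4:
  remove root 4; move last element 85 to root → [85, 12, 54, 23, 35, 68, 63, 84, 78, 49, 99]
  85 vs smaller child 12 at index 1, swap → [12, 85, 54, 23, 35, 68, 63, 84, 78, 49, 99]
  85 vs smaller child 23 at index 3, swap → [12, 23, 54, 85, 35, 68, 63, 84, 78, 49, 99]
  85 vs smaller child 78 at index 8, swap → [12, 23, 54, 78, 35, 68, 63, 84, 85, 49, 99]
extract-min #2 returns 12:
  remove root 12; move last element 99 to root → [99, 23, 54, 78, 35, 68, 63, 84, 85, 49]
  99 vs smaller child 23 at index 1, swap → [23, 99, 54, 78, 35, 68, 63, 84, 85, 49]
  99 vs smaller child 35 at index 4, swap → [23, 35, 54, 78, 99, 68, 63, 84, 85, 49]
  99 vs only child 49 at index 9, swap → [23, 35, 54, 78, 49, 68, 63, 84, 85, 99]
extract-min #3 returns 23:
  remove root 23; move last element 99 to root → [99, 35, 54, 78, 49, 68, 63, 84, 85]
  99 vs smaller child 35 at index 1, swap → [35, 99, 54, 78, 49, 68, 63, 84, 85]
  99 vs smaller child 49 at index 4, swap → [35, 49, 54, 78, 99, 68, 63, 84, 85]
extract-min #4 returns 35:
  remove root 35; move last element 85 to root → [85, 49, 54, 78, 99, 68, 63, 84]
  85 vs smaller child 49 at index 1, swap → [49, 85, 54, 78, 99, 68, 63, 84]
  85 vs smaller child 78 at index 3, swap → [49, 78, 54, 85, 99, 68, 63, 84]
  85 vs only child 84 at index 7, swap → [49, 78, 54, 84, 99, 68, 63, 85]
extract-min #5 returns 49:
  remove root 49; move last element 85 to root → [85, 78, 54, 84, 99, 68, 63]
  85 vs smaller child 54 at index 2, swap → [54, 78, 85, 84, 99, 68, 63]
  85 vs smaller child 63 at index 6, swap → [54, 78, 63, 84, 99, 68, 85]
extract-min #6 returns 54:
  remove root 54; move last element 85 to root → [85, 78, 63, 84, 99, 68]
  85 vs smaller child 63 at index 2, swap → [63, 78, 85, 84, 99, 68]
  85 vs only child 68 at index 5, swap → [63, 78, 68, 84, 99, 85]

[63, 78, 68, 84, 99, 85]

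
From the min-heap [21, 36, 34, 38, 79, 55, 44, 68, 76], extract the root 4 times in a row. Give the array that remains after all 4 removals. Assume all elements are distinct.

[44, 68, 55, 76, 79]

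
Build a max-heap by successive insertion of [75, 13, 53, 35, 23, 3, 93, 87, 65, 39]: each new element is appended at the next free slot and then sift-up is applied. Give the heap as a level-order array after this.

[93, 87, 75, 65, 39, 3, 53, 13, 35, 23]

Insert 75:
  append 75 at index 0 → [75] (no swap needed)
Insert 13:
  append 13 at index 1 → [75, 13] (no swap needed)
Insert 53:
  append 53 at index 2 → [75, 13, 53] (no swap needed)
Insert 35:
  append 35 at index 3 → [75, 13, 53, 35]
  35 > parent 13 at index 1, swap → [75, 35, 53, 13]
Insert 23:
  append 23 at index 4 → [75, 35, 53, 13, 23] (no swap needed)
Insert 3:
  append 3 at index 5 → [75, 35, 53, 13, 23, 3] (no swap needed)
Insert 93:
  append 93 at index 6 → [75, 35, 53, 13, 23, 3, 93]
  93 > parent 53 at index 2, swap → [75, 35, 93, 13, 23, 3, 53]
  93 > parent 75 at index 0, swap → [93, 35, 75, 13, 23, 3, 53]
Insert 87:
  append 87 at index 7 → [93, 35, 75, 13, 23, 3, 53, 87]
  87 > parent 13 at index 3, swap → [93, 35, 75, 87, 23, 3, 53, 13]
  87 > parent 35 at index 1, swap → [93, 87, 75, 35, 23, 3, 53, 13]
Insert 65:
  append 65 at index 8 → [93, 87, 75, 35, 23, 3, 53, 13, 65]
  65 > parent 35 at index 3, swap → [93, 87, 75, 65, 23, 3, 53, 13, 35]
Insert 39:
  append 39 at index 9 → [93, 87, 75, 65, 23, 3, 53, 13, 35, 39]
  39 > parent 23 at index 4, swap → [93, 87, 75, 65, 39, 3, 53, 13, 35, 23]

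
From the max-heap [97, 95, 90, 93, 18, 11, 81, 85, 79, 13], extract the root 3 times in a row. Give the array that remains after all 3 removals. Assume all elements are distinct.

[90, 85, 81, 79, 18, 11, 13]

extract-max #1 returns 97:
  remove root 97; move last element 13 to root → [13, 95, 90, 93, 18, 11, 81, 85, 79]
  13 vs larger child 95 at index 1, swap → [95, 13, 90, 93, 18, 11, 81, 85, 79]
  13 vs larger child 93 at index 3, swap → [95, 93, 90, 13, 18, 11, 81, 85, 79]
  13 vs larger child 85 at index 7, swap → [95, 93, 90, 85, 18, 11, 81, 13, 79]
extract-max #2 returns 95:
  remove root 95; move last element 79 to root → [79, 93, 90, 85, 18, 11, 81, 13]
  79 vs larger child 93 at index 1, swap → [93, 79, 90, 85, 18, 11, 81, 13]
  79 vs larger child 85 at index 3, swap → [93, 85, 90, 79, 18, 11, 81, 13]
extract-max #3 returns 93:
  remove root 93; move last element 13 to root → [13, 85, 90, 79, 18, 11, 81]
  13 vs larger child 90 at index 2, swap → [90, 85, 13, 79, 18, 11, 81]
  13 vs larger child 81 at index 6, swap → [90, 85, 81, 79, 18, 11, 13]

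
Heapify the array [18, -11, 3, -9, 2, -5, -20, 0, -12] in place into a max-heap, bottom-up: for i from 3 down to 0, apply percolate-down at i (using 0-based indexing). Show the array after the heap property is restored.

sift down from index 3:
  -9 vs larger child 0 at index 7, swap → [18, -11, 3, 0, 2, -5, -20, -9, -12]
sift down from index 2: already satisfies heap property
sift down from index 1:
  -11 vs larger child 2 at index 4, swap → [18, 2, 3, 0, -11, -5, -20, -9, -12]
sift down from index 0: already satisfies heap property

[18, 2, 3, 0, -11, -5, -20, -9, -12]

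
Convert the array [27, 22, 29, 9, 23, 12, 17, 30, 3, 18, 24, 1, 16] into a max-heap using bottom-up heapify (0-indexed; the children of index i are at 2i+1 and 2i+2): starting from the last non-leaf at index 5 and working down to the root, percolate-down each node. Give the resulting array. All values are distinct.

sift down from index 5:
  12 vs larger child 16 at index 12, swap → [27, 22, 29, 9, 23, 16, 17, 30, 3, 18, 24, 1, 12]
sift down from index 4:
  23 vs larger child 24 at index 10, swap → [27, 22, 29, 9, 24, 16, 17, 30, 3, 18, 23, 1, 12]
sift down from index 3:
  9 vs larger child 30 at index 7, swap → [27, 22, 29, 30, 24, 16, 17, 9, 3, 18, 23, 1, 12]
sift down from index 2: already satisfies heap property
sift down from index 1:
  22 vs larger child 30 at index 3, swap → [27, 30, 29, 22, 24, 16, 17, 9, 3, 18, 23, 1, 12]
sift down from index 0:
  27 vs larger child 30 at index 1, swap → [30, 27, 29, 22, 24, 16, 17, 9, 3, 18, 23, 1, 12]

[30, 27, 29, 22, 24, 16, 17, 9, 3, 18, 23, 1, 12]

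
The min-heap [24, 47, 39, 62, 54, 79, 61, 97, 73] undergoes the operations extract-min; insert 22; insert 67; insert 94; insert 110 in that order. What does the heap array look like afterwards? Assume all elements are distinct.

[22, 39, 61, 47, 54, 79, 73, 97, 62, 67, 94, 110]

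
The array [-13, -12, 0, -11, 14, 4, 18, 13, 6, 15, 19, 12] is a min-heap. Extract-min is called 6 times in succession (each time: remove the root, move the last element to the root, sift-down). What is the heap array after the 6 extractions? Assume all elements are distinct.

[12, 13, 15, 18, 14, 19]

extract-min #1 returns -13:
  remove root -13; move last element 12 to root → [12, -12, 0, -11, 14, 4, 18, 13, 6, 15, 19]
  12 vs smaller child -12 at index 1, swap → [-12, 12, 0, -11, 14, 4, 18, 13, 6, 15, 19]
  12 vs smaller child -11 at index 3, swap → [-12, -11, 0, 12, 14, 4, 18, 13, 6, 15, 19]
  12 vs smaller child 6 at index 8, swap → [-12, -11, 0, 6, 14, 4, 18, 13, 12, 15, 19]
extract-min #2 returns -12:
  remove root -12; move last element 19 to root → [19, -11, 0, 6, 14, 4, 18, 13, 12, 15]
  19 vs smaller child -11 at index 1, swap → [-11, 19, 0, 6, 14, 4, 18, 13, 12, 15]
  19 vs smaller child 6 at index 3, swap → [-11, 6, 0, 19, 14, 4, 18, 13, 12, 15]
  19 vs smaller child 12 at index 8, swap → [-11, 6, 0, 12, 14, 4, 18, 13, 19, 15]
extract-min #3 returns -11:
  remove root -11; move last element 15 to root → [15, 6, 0, 12, 14, 4, 18, 13, 19]
  15 vs smaller child 0 at index 2, swap → [0, 6, 15, 12, 14, 4, 18, 13, 19]
  15 vs smaller child 4 at index 5, swap → [0, 6, 4, 12, 14, 15, 18, 13, 19]
extract-min #4 returns 0:
  remove root 0; move last element 19 to root → [19, 6, 4, 12, 14, 15, 18, 13]
  19 vs smaller child 4 at index 2, swap → [4, 6, 19, 12, 14, 15, 18, 13]
  19 vs smaller child 15 at index 5, swap → [4, 6, 15, 12, 14, 19, 18, 13]
extract-min #5 returns 4:
  remove root 4; move last element 13 to root → [13, 6, 15, 12, 14, 19, 18]
  13 vs smaller child 6 at index 1, swap → [6, 13, 15, 12, 14, 19, 18]
  13 vs smaller child 12 at index 3, swap → [6, 12, 15, 13, 14, 19, 18]
extract-min #6 returns 6:
  remove root 6; move last element 18 to root → [18, 12, 15, 13, 14, 19]
  18 vs smaller child 12 at index 1, swap → [12, 18, 15, 13, 14, 19]
  18 vs smaller child 13 at index 3, swap → [12, 13, 15, 18, 14, 19]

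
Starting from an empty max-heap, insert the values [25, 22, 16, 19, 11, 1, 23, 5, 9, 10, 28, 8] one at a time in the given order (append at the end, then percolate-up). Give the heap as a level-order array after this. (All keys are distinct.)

[28, 25, 23, 19, 22, 8, 16, 5, 9, 10, 11, 1]

Insert 25:
  append 25 at index 0 → [25] (no swap needed)
Insert 22:
  append 22 at index 1 → [25, 22] (no swap needed)
Insert 16:
  append 16 at index 2 → [25, 22, 16] (no swap needed)
Insert 19:
  append 19 at index 3 → [25, 22, 16, 19] (no swap needed)
Insert 11:
  append 11 at index 4 → [25, 22, 16, 19, 11] (no swap needed)
Insert 1:
  append 1 at index 5 → [25, 22, 16, 19, 11, 1] (no swap needed)
Insert 23:
  append 23 at index 6 → [25, 22, 16, 19, 11, 1, 23]
  23 > parent 16 at index 2, swap → [25, 22, 23, 19, 11, 1, 16]
Insert 5:
  append 5 at index 7 → [25, 22, 23, 19, 11, 1, 16, 5] (no swap needed)
Insert 9:
  append 9 at index 8 → [25, 22, 23, 19, 11, 1, 16, 5, 9] (no swap needed)
Insert 10:
  append 10 at index 9 → [25, 22, 23, 19, 11, 1, 16, 5, 9, 10] (no swap needed)
Insert 28:
  append 28 at index 10 → [25, 22, 23, 19, 11, 1, 16, 5, 9, 10, 28]
  28 > parent 11 at index 4, swap → [25, 22, 23, 19, 28, 1, 16, 5, 9, 10, 11]
  28 > parent 22 at index 1, swap → [25, 28, 23, 19, 22, 1, 16, 5, 9, 10, 11]
  28 > parent 25 at index 0, swap → [28, 25, 23, 19, 22, 1, 16, 5, 9, 10, 11]
Insert 8:
  append 8 at index 11 → [28, 25, 23, 19, 22, 1, 16, 5, 9, 10, 11, 8]
  8 > parent 1 at index 5, swap → [28, 25, 23, 19, 22, 8, 16, 5, 9, 10, 11, 1]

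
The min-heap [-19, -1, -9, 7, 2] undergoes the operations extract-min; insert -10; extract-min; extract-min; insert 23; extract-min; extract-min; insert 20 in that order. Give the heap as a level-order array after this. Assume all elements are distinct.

extract-min → returns -19:
  remove root -19; move last element 2 to root → [2, -1, -9, 7]
  2 vs smaller child -9 at index 2, swap → [-9, -1, 2, 7]
insert -10:
  append -10 at index 4 → [-9, -1, 2, 7, -10]
  -10 < parent -1 at index 1, swap → [-9, -10, 2, 7, -1]
  -10 < parent -9 at index 0, swap → [-10, -9, 2, 7, -1]
extract-min → returns -10:
  remove root -10; move last element -1 to root → [-1, -9, 2, 7]
  -1 vs smaller child -9 at index 1, swap → [-9, -1, 2, 7]
extract-min → returns -9:
  remove root -9; move last element 7 to root → [7, -1, 2]
  7 vs smaller child -1 at index 1, swap → [-1, 7, 2]
insert 23:
  append 23 at index 3 → [-1, 7, 2, 23] (no swap needed)
extract-min → returns -1:
  remove root -1; move last element 23 to root → [23, 7, 2]
  23 vs smaller child 2 at index 2, swap → [2, 7, 23]
extract-min → returns 2:
  remove root 2; move last element 23 to root → [23, 7]
  23 vs only child 7 at index 1, swap → [7, 23]
insert 20:
  append 20 at index 2 → [7, 23, 20] (no swap needed)

[7, 23, 20]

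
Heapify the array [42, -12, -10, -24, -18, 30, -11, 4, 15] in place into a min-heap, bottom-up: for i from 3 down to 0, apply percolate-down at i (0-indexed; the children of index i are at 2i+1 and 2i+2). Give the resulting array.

sift down from index 3: already satisfies heap property
sift down from index 2:
  -10 vs smaller child -11 at index 6, swap → [42, -12, -11, -24, -18, 30, -10, 4, 15]
sift down from index 1:
  -12 vs smaller child -24 at index 3, swap → [42, -24, -11, -12, -18, 30, -10, 4, 15]
sift down from index 0:
  42 vs smaller child -24 at index 1, swap → [-24, 42, -11, -12, -18, 30, -10, 4, 15]
  42 vs smaller child -18 at index 4, swap → [-24, -18, -11, -12, 42, 30, -10, 4, 15]

[-24, -18, -11, -12, 42, 30, -10, 4, 15]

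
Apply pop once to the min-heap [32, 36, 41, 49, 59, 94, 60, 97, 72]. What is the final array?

remove root 32; move last element 72 to root → [72, 36, 41, 49, 59, 94, 60, 97]
72 vs smaller child 36 at index 1, swap → [36, 72, 41, 49, 59, 94, 60, 97]
72 vs smaller child 49 at index 3, swap → [36, 49, 41, 72, 59, 94, 60, 97]

[36, 49, 41, 72, 59, 94, 60, 97]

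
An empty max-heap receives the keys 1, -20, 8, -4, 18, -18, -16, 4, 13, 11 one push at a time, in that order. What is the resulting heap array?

[18, 13, 1, 8, 11, -18, -16, -20, 4, -4]

Insert 1:
  append 1 at index 0 → [1] (no swap needed)
Insert -20:
  append -20 at index 1 → [1, -20] (no swap needed)
Insert 8:
  append 8 at index 2 → [1, -20, 8]
  8 > parent 1 at index 0, swap → [8, -20, 1]
Insert -4:
  append -4 at index 3 → [8, -20, 1, -4]
  -4 > parent -20 at index 1, swap → [8, -4, 1, -20]
Insert 18:
  append 18 at index 4 → [8, -4, 1, -20, 18]
  18 > parent -4 at index 1, swap → [8, 18, 1, -20, -4]
  18 > parent 8 at index 0, swap → [18, 8, 1, -20, -4]
Insert -18:
  append -18 at index 5 → [18, 8, 1, -20, -4, -18] (no swap needed)
Insert -16:
  append -16 at index 6 → [18, 8, 1, -20, -4, -18, -16] (no swap needed)
Insert 4:
  append 4 at index 7 → [18, 8, 1, -20, -4, -18, -16, 4]
  4 > parent -20 at index 3, swap → [18, 8, 1, 4, -4, -18, -16, -20]
Insert 13:
  append 13 at index 8 → [18, 8, 1, 4, -4, -18, -16, -20, 13]
  13 > parent 4 at index 3, swap → [18, 8, 1, 13, -4, -18, -16, -20, 4]
  13 > parent 8 at index 1, swap → [18, 13, 1, 8, -4, -18, -16, -20, 4]
Insert 11:
  append 11 at index 9 → [18, 13, 1, 8, -4, -18, -16, -20, 4, 11]
  11 > parent -4 at index 4, swap → [18, 13, 1, 8, 11, -18, -16, -20, 4, -4]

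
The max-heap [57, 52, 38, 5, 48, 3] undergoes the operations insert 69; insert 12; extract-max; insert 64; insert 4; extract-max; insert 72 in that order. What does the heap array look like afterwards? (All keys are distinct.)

[72, 57, 38, 52, 48, 3, 5, 4, 12]

insert 69:
  append 69 at index 6 → [57, 52, 38, 5, 48, 3, 69]
  69 > parent 38 at index 2, swap → [57, 52, 69, 5, 48, 3, 38]
  69 > parent 57 at index 0, swap → [69, 52, 57, 5, 48, 3, 38]
insert 12:
  append 12 at index 7 → [69, 52, 57, 5, 48, 3, 38, 12]
  12 > parent 5 at index 3, swap → [69, 52, 57, 12, 48, 3, 38, 5]
extract-max → returns 69:
  remove root 69; move last element 5 to root → [5, 52, 57, 12, 48, 3, 38]
  5 vs larger child 57 at index 2, swap → [57, 52, 5, 12, 48, 3, 38]
  5 vs larger child 38 at index 6, swap → [57, 52, 38, 12, 48, 3, 5]
insert 64:
  append 64 at index 7 → [57, 52, 38, 12, 48, 3, 5, 64]
  64 > parent 12 at index 3, swap → [57, 52, 38, 64, 48, 3, 5, 12]
  64 > parent 52 at index 1, swap → [57, 64, 38, 52, 48, 3, 5, 12]
  64 > parent 57 at index 0, swap → [64, 57, 38, 52, 48, 3, 5, 12]
insert 4:
  append 4 at index 8 → [64, 57, 38, 52, 48, 3, 5, 12, 4] (no swap needed)
extract-max → returns 64:
  remove root 64; move last element 4 to root → [4, 57, 38, 52, 48, 3, 5, 12]
  4 vs larger child 57 at index 1, swap → [57, 4, 38, 52, 48, 3, 5, 12]
  4 vs larger child 52 at index 3, swap → [57, 52, 38, 4, 48, 3, 5, 12]
  4 vs only child 12 at index 7, swap → [57, 52, 38, 12, 48, 3, 5, 4]
insert 72:
  append 72 at index 8 → [57, 52, 38, 12, 48, 3, 5, 4, 72]
  72 > parent 12 at index 3, swap → [57, 52, 38, 72, 48, 3, 5, 4, 12]
  72 > parent 52 at index 1, swap → [57, 72, 38, 52, 48, 3, 5, 4, 12]
  72 > parent 57 at index 0, swap → [72, 57, 38, 52, 48, 3, 5, 4, 12]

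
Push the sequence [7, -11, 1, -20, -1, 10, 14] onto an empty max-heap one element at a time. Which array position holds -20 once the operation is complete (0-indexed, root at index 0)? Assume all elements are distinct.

Insert 7:
  append 7 at index 0 → [7] (no swap needed)
Insert -11:
  append -11 at index 1 → [7, -11] (no swap needed)
Insert 1:
  append 1 at index 2 → [7, -11, 1] (no swap needed)
Insert -20:
  append -20 at index 3 → [7, -11, 1, -20] (no swap needed)
Insert -1:
  append -1 at index 4 → [7, -11, 1, -20, -1]
  -1 > parent -11 at index 1, swap → [7, -1, 1, -20, -11]
Insert 10:
  append 10 at index 5 → [7, -1, 1, -20, -11, 10]
  10 > parent 1 at index 2, swap → [7, -1, 10, -20, -11, 1]
  10 > parent 7 at index 0, swap → [10, -1, 7, -20, -11, 1]
Insert 14:
  append 14 at index 6 → [10, -1, 7, -20, -11, 1, 14]
  14 > parent 7 at index 2, swap → [10, -1, 14, -20, -11, 1, 7]
  14 > parent 10 at index 0, swap → [14, -1, 10, -20, -11, 1, 7]
resulting array: [14, -1, 10, -20, -11, 1, 7]

3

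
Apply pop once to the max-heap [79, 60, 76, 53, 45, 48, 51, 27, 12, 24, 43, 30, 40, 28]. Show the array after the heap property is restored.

[76, 60, 51, 53, 45, 48, 28, 27, 12, 24, 43, 30, 40]

remove root 79; move last element 28 to root → [28, 60, 76, 53, 45, 48, 51, 27, 12, 24, 43, 30, 40]
28 vs larger child 76 at index 2, swap → [76, 60, 28, 53, 45, 48, 51, 27, 12, 24, 43, 30, 40]
28 vs larger child 51 at index 6, swap → [76, 60, 51, 53, 45, 48, 28, 27, 12, 24, 43, 30, 40]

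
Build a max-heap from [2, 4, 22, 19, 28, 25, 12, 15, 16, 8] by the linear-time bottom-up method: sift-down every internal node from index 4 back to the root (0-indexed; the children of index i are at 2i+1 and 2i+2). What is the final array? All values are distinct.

[28, 19, 25, 16, 8, 22, 12, 15, 2, 4]

sift down from index 4: already satisfies heap property
sift down from index 3: already satisfies heap property
sift down from index 2:
  22 vs larger child 25 at index 5, swap → [2, 4, 25, 19, 28, 22, 12, 15, 16, 8]
sift down from index 1:
  4 vs larger child 28 at index 4, swap → [2, 28, 25, 19, 4, 22, 12, 15, 16, 8]
  4 vs only child 8 at index 9, swap → [2, 28, 25, 19, 8, 22, 12, 15, 16, 4]
sift down from index 0:
  2 vs larger child 28 at index 1, swap → [28, 2, 25, 19, 8, 22, 12, 15, 16, 4]
  2 vs larger child 19 at index 3, swap → [28, 19, 25, 2, 8, 22, 12, 15, 16, 4]
  2 vs larger child 16 at index 8, swap → [28, 19, 25, 16, 8, 22, 12, 15, 2, 4]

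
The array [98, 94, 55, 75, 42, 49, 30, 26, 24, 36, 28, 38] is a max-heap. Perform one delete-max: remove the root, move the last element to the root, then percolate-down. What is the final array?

[94, 75, 55, 38, 42, 49, 30, 26, 24, 36, 28]

remove root 98; move last element 38 to root → [38, 94, 55, 75, 42, 49, 30, 26, 24, 36, 28]
38 vs larger child 94 at index 1, swap → [94, 38, 55, 75, 42, 49, 30, 26, 24, 36, 28]
38 vs larger child 75 at index 3, swap → [94, 75, 55, 38, 42, 49, 30, 26, 24, 36, 28]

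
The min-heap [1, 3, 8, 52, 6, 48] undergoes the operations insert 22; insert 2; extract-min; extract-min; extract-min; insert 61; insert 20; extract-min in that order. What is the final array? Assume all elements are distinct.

[8, 22, 20, 52, 48, 61]

insert 22:
  append 22 at index 6 → [1, 3, 8, 52, 6, 48, 22] (no swap needed)
insert 2:
  append 2 at index 7 → [1, 3, 8, 52, 6, 48, 22, 2]
  2 < parent 52 at index 3, swap → [1, 3, 8, 2, 6, 48, 22, 52]
  2 < parent 3 at index 1, swap → [1, 2, 8, 3, 6, 48, 22, 52]
extract-min → returns 1:
  remove root 1; move last element 52 to root → [52, 2, 8, 3, 6, 48, 22]
  52 vs smaller child 2 at index 1, swap → [2, 52, 8, 3, 6, 48, 22]
  52 vs smaller child 3 at index 3, swap → [2, 3, 8, 52, 6, 48, 22]
extract-min → returns 2:
  remove root 2; move last element 22 to root → [22, 3, 8, 52, 6, 48]
  22 vs smaller child 3 at index 1, swap → [3, 22, 8, 52, 6, 48]
  22 vs smaller child 6 at index 4, swap → [3, 6, 8, 52, 22, 48]
extract-min → returns 3:
  remove root 3; move last element 48 to root → [48, 6, 8, 52, 22]
  48 vs smaller child 6 at index 1, swap → [6, 48, 8, 52, 22]
  48 vs smaller child 22 at index 4, swap → [6, 22, 8, 52, 48]
insert 61:
  append 61 at index 5 → [6, 22, 8, 52, 48, 61] (no swap needed)
insert 20:
  append 20 at index 6 → [6, 22, 8, 52, 48, 61, 20] (no swap needed)
extract-min → returns 6:
  remove root 6; move last element 20 to root → [20, 22, 8, 52, 48, 61]
  20 vs smaller child 8 at index 2, swap → [8, 22, 20, 52, 48, 61]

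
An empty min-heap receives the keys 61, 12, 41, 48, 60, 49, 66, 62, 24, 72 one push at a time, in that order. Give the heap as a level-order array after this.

[12, 24, 41, 48, 60, 49, 66, 62, 61, 72]

Insert 61:
  append 61 at index 0 → [61] (no swap needed)
Insert 12:
  append 12 at index 1 → [61, 12]
  12 < parent 61 at index 0, swap → [12, 61]
Insert 41:
  append 41 at index 2 → [12, 61, 41] (no swap needed)
Insert 48:
  append 48 at index 3 → [12, 61, 41, 48]
  48 < parent 61 at index 1, swap → [12, 48, 41, 61]
Insert 60:
  append 60 at index 4 → [12, 48, 41, 61, 60] (no swap needed)
Insert 49:
  append 49 at index 5 → [12, 48, 41, 61, 60, 49] (no swap needed)
Insert 66:
  append 66 at index 6 → [12, 48, 41, 61, 60, 49, 66] (no swap needed)
Insert 62:
  append 62 at index 7 → [12, 48, 41, 61, 60, 49, 66, 62] (no swap needed)
Insert 24:
  append 24 at index 8 → [12, 48, 41, 61, 60, 49, 66, 62, 24]
  24 < parent 61 at index 3, swap → [12, 48, 41, 24, 60, 49, 66, 62, 61]
  24 < parent 48 at index 1, swap → [12, 24, 41, 48, 60, 49, 66, 62, 61]
Insert 72:
  append 72 at index 9 → [12, 24, 41, 48, 60, 49, 66, 62, 61, 72] (no swap needed)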